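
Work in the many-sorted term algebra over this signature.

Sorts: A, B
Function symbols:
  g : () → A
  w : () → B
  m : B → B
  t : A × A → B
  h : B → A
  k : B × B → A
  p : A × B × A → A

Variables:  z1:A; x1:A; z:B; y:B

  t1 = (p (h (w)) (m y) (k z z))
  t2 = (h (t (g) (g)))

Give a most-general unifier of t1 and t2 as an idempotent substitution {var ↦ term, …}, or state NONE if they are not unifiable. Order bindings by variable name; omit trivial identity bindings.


head clash or occurs-check failure — not unifiable

NONE (not unifiable)


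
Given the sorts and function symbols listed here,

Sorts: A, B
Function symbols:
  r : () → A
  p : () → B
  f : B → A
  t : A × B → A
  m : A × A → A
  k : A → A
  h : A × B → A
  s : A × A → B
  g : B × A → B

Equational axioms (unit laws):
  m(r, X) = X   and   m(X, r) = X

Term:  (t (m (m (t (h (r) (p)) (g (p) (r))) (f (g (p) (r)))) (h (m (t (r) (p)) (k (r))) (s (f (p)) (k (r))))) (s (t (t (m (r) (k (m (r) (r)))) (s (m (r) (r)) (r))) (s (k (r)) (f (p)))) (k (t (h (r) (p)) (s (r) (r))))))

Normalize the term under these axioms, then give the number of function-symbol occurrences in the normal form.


1. (t (m (m (t (h (r) (p)) (g (p) (r))) (f (g (p) (r)))) (h (m (t (r) (p)) (k (r))) (s (f (p)) (k (r))))) (s (t (t (m (r) (k (m (r) (r)))) (s (m (r) (r)) (r))) (s (k (r)) (f (p)))) (k (t (h (r) (p)) (s (r) (r))))))  →  (t (m (m (t (h (r) (p)) (g (p) (r))) (f (g (p) (r)))) (h (m (t (r) (p)) (k (r))) (s (f (p)) (k (r))))) (s (t (t (k (m (r) (r))) (s (m (r) (r)) (r))) (s (k (r)) (f (p)))) (k (t (h (r) (p)) (s (r) (r))))))
2. (t (m (m (t (h (r) (p)) (g (p) (r))) (f (g (p) (r)))) (h (m (t (r) (p)) (k (r))) (s (f (p)) (k (r))))) (s (t (t (k (m (r) (r))) (s (m (r) (r)) (r))) (s (k (r)) (f (p)))) (k (t (h (r) (p)) (s (r) (r))))))  →  (t (m (m (t (h (r) (p)) (g (p) (r))) (f (g (p) (r)))) (h (m (t (r) (p)) (k (r))) (s (f (p)) (k (r))))) (s (t (t (k (r)) (s (m (r) (r)) (r))) (s (k (r)) (f (p)))) (k (t (h (r) (p)) (s (r) (r))))))
3. (t (m (m (t (h (r) (p)) (g (p) (r))) (f (g (p) (r)))) (h (m (t (r) (p)) (k (r))) (s (f (p)) (k (r))))) (s (t (t (k (r)) (s (m (r) (r)) (r))) (s (k (r)) (f (p)))) (k (t (h (r) (p)) (s (r) (r))))))  →  (t (m (m (t (h (r) (p)) (g (p) (r))) (f (g (p) (r)))) (h (m (t (r) (p)) (k (r))) (s (f (p)) (k (r))))) (s (t (t (k (r)) (s (r) (r))) (s (k (r)) (f (p)))) (k (t (h (r) (p)) (s (r) (r))))))
normal form: (t (m (m (t (h (r) (p)) (g (p) (r))) (f (g (p) (r)))) (h (m (t (r) (p)) (k (r))) (s (f (p)) (k (r))))) (s (t (t (k (r)) (s (r) (r))) (s (k (r)) (f (p)))) (k (t (h (r) (p)) (s (r) (r))))))

size = 47


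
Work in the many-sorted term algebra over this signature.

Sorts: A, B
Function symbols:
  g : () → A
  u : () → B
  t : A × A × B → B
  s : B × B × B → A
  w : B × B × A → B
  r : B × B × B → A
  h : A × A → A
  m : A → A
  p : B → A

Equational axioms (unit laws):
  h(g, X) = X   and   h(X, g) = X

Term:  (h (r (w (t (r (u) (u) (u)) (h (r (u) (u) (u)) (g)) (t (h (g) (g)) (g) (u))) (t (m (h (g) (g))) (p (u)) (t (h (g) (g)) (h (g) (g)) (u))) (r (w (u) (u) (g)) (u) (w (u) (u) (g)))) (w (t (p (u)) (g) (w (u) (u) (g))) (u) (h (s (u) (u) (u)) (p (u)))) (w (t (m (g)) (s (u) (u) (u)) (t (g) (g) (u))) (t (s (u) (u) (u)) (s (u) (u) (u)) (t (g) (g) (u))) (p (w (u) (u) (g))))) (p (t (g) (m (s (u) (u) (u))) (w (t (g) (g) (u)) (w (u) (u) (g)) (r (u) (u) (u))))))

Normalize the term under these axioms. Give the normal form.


normal form = (h (r (w (t (r (u) (u) (u)) (r (u) (u) (u)) (t (g) (g) (u))) (t (m (g)) (p (u)) (t (g) (g) (u))) (r (w (u) (u) (g)) (u) (w (u) (u) (g)))) (w (t (p (u)) (g) (w (u) (u) (g))) (u) (h (s (u) (u) (u)) (p (u)))) (w (t (m (g)) (s (u) (u) (u)) (t (g) (g) (u))) (t (s (u) (u) (u)) (s (u) (u) (u)) (t (g) (g) (u))) (p (w (u) (u) (g))))) (p (t (g) (m (s (u) (u) (u))) (w (t (g) (g) (u)) (w (u) (u) (g)) (r (u) (u) (u))))))

1. (h (r (w (t (r (u) (u) (u)) (h (r (u) (u) (u)) (g)) (t (h (g) (g)) (g) (u))) (t (m (h (g) (g))) (p (u)) (t (h (g) (g)) (h (g) (g)) (u))) (r (w (u) (u) (g)) (u) (w (u) (u) (g)))) (w (t (p (u)) (g) (w (u) (u) (g))) (u) (h (s (u) (u) (u)) (p (u)))) (w (t (m (g)) (s (u) (u) (u)) (t (g) (g) (u))) (t (s (u) (u) (u)) (s (u) (u) (u)) (t (g) (g) (u))) (p (w (u) (u) (g))))) (p (t (g) (m (s (u) (u) (u))) (w (t (g) (g) (u)) (w (u) (u) (g)) (r (u) (u) (u))))))  →  (h (r (w (t (r (u) (u) (u)) (r (u) (u) (u)) (t (h (g) (g)) (g) (u))) (t (m (h (g) (g))) (p (u)) (t (h (g) (g)) (h (g) (g)) (u))) (r (w (u) (u) (g)) (u) (w (u) (u) (g)))) (w (t (p (u)) (g) (w (u) (u) (g))) (u) (h (s (u) (u) (u)) (p (u)))) (w (t (m (g)) (s (u) (u) (u)) (t (g) (g) (u))) (t (s (u) (u) (u)) (s (u) (u) (u)) (t (g) (g) (u))) (p (w (u) (u) (g))))) (p (t (g) (m (s (u) (u) (u))) (w (t (g) (g) (u)) (w (u) (u) (g)) (r (u) (u) (u))))))
2. (h (r (w (t (r (u) (u) (u)) (r (u) (u) (u)) (t (h (g) (g)) (g) (u))) (t (m (h (g) (g))) (p (u)) (t (h (g) (g)) (h (g) (g)) (u))) (r (w (u) (u) (g)) (u) (w (u) (u) (g)))) (w (t (p (u)) (g) (w (u) (u) (g))) (u) (h (s (u) (u) (u)) (p (u)))) (w (t (m (g)) (s (u) (u) (u)) (t (g) (g) (u))) (t (s (u) (u) (u)) (s (u) (u) (u)) (t (g) (g) (u))) (p (w (u) (u) (g))))) (p (t (g) (m (s (u) (u) (u))) (w (t (g) (g) (u)) (w (u) (u) (g)) (r (u) (u) (u))))))  →  (h (r (w (t (r (u) (u) (u)) (r (u) (u) (u)) (t (g) (g) (u))) (t (m (h (g) (g))) (p (u)) (t (h (g) (g)) (h (g) (g)) (u))) (r (w (u) (u) (g)) (u) (w (u) (u) (g)))) (w (t (p (u)) (g) (w (u) (u) (g))) (u) (h (s (u) (u) (u)) (p (u)))) (w (t (m (g)) (s (u) (u) (u)) (t (g) (g) (u))) (t (s (u) (u) (u)) (s (u) (u) (u)) (t (g) (g) (u))) (p (w (u) (u) (g))))) (p (t (g) (m (s (u) (u) (u))) (w (t (g) (g) (u)) (w (u) (u) (g)) (r (u) (u) (u))))))
3. (h (r (w (t (r (u) (u) (u)) (r (u) (u) (u)) (t (g) (g) (u))) (t (m (h (g) (g))) (p (u)) (t (h (g) (g)) (h (g) (g)) (u))) (r (w (u) (u) (g)) (u) (w (u) (u) (g)))) (w (t (p (u)) (g) (w (u) (u) (g))) (u) (h (s (u) (u) (u)) (p (u)))) (w (t (m (g)) (s (u) (u) (u)) (t (g) (g) (u))) (t (s (u) (u) (u)) (s (u) (u) (u)) (t (g) (g) (u))) (p (w (u) (u) (g))))) (p (t (g) (m (s (u) (u) (u))) (w (t (g) (g) (u)) (w (u) (u) (g)) (r (u) (u) (u))))))  →  (h (r (w (t (r (u) (u) (u)) (r (u) (u) (u)) (t (g) (g) (u))) (t (m (g)) (p (u)) (t (h (g) (g)) (h (g) (g)) (u))) (r (w (u) (u) (g)) (u) (w (u) (u) (g)))) (w (t (p (u)) (g) (w (u) (u) (g))) (u) (h (s (u) (u) (u)) (p (u)))) (w (t (m (g)) (s (u) (u) (u)) (t (g) (g) (u))) (t (s (u) (u) (u)) (s (u) (u) (u)) (t (g) (g) (u))) (p (w (u) (u) (g))))) (p (t (g) (m (s (u) (u) (u))) (w (t (g) (g) (u)) (w (u) (u) (g)) (r (u) (u) (u))))))
4. (h (r (w (t (r (u) (u) (u)) (r (u) (u) (u)) (t (g) (g) (u))) (t (m (g)) (p (u)) (t (h (g) (g)) (h (g) (g)) (u))) (r (w (u) (u) (g)) (u) (w (u) (u) (g)))) (w (t (p (u)) (g) (w (u) (u) (g))) (u) (h (s (u) (u) (u)) (p (u)))) (w (t (m (g)) (s (u) (u) (u)) (t (g) (g) (u))) (t (s (u) (u) (u)) (s (u) (u) (u)) (t (g) (g) (u))) (p (w (u) (u) (g))))) (p (t (g) (m (s (u) (u) (u))) (w (t (g) (g) (u)) (w (u) (u) (g)) (r (u) (u) (u))))))  →  (h (r (w (t (r (u) (u) (u)) (r (u) (u) (u)) (t (g) (g) (u))) (t (m (g)) (p (u)) (t (g) (h (g) (g)) (u))) (r (w (u) (u) (g)) (u) (w (u) (u) (g)))) (w (t (p (u)) (g) (w (u) (u) (g))) (u) (h (s (u) (u) (u)) (p (u)))) (w (t (m (g)) (s (u) (u) (u)) (t (g) (g) (u))) (t (s (u) (u) (u)) (s (u) (u) (u)) (t (g) (g) (u))) (p (w (u) (u) (g))))) (p (t (g) (m (s (u) (u) (u))) (w (t (g) (g) (u)) (w (u) (u) (g)) (r (u) (u) (u))))))
5. (h (r (w (t (r (u) (u) (u)) (r (u) (u) (u)) (t (g) (g) (u))) (t (m (g)) (p (u)) (t (g) (h (g) (g)) (u))) (r (w (u) (u) (g)) (u) (w (u) (u) (g)))) (w (t (p (u)) (g) (w (u) (u) (g))) (u) (h (s (u) (u) (u)) (p (u)))) (w (t (m (g)) (s (u) (u) (u)) (t (g) (g) (u))) (t (s (u) (u) (u)) (s (u) (u) (u)) (t (g) (g) (u))) (p (w (u) (u) (g))))) (p (t (g) (m (s (u) (u) (u))) (w (t (g) (g) (u)) (w (u) (u) (g)) (r (u) (u) (u))))))  →  (h (r (w (t (r (u) (u) (u)) (r (u) (u) (u)) (t (g) (g) (u))) (t (m (g)) (p (u)) (t (g) (g) (u))) (r (w (u) (u) (g)) (u) (w (u) (u) (g)))) (w (t (p (u)) (g) (w (u) (u) (g))) (u) (h (s (u) (u) (u)) (p (u)))) (w (t (m (g)) (s (u) (u) (u)) (t (g) (g) (u))) (t (s (u) (u) (u)) (s (u) (u) (u)) (t (g) (g) (u))) (p (w (u) (u) (g))))) (p (t (g) (m (s (u) (u) (u))) (w (t (g) (g) (u)) (w (u) (u) (g)) (r (u) (u) (u))))))


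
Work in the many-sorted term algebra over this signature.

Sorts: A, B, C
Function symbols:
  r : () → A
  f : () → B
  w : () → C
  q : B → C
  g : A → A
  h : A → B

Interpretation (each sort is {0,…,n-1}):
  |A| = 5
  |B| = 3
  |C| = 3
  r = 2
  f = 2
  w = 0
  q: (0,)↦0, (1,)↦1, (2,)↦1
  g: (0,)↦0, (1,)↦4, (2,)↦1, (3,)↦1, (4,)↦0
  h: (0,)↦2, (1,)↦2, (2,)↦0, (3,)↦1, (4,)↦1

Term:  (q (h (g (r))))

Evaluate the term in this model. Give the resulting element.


  r = 2
  (g (r)) = g(2,) = 1
  (h (g (r))) = h(1,) = 2
  (q (h (g (r)))) = q(2,) = 1

value = 1


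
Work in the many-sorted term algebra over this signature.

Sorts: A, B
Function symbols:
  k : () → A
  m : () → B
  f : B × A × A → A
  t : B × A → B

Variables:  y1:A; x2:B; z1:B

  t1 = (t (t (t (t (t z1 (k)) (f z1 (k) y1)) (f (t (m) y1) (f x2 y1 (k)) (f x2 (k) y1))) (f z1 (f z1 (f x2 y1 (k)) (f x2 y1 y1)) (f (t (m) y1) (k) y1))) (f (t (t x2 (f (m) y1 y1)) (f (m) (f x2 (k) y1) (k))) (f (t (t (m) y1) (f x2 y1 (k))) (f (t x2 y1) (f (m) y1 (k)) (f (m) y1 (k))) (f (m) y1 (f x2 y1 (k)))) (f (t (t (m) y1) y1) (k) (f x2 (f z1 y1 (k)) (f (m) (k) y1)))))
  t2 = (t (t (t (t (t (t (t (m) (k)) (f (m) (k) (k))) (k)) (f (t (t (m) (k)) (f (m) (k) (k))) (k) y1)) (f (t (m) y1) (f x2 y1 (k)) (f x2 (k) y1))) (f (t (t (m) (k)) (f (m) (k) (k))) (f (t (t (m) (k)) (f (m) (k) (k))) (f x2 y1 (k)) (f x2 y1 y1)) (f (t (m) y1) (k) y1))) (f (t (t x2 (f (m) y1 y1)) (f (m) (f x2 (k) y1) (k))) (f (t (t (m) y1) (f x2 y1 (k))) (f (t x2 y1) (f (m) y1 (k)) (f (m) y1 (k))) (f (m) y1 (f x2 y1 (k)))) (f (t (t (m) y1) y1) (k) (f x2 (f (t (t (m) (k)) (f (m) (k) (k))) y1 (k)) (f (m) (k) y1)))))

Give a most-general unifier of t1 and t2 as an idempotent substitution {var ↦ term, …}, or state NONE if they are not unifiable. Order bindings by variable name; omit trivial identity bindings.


{z1 ↦ (t (t (m) (k)) (f (m) (k) (k)))}


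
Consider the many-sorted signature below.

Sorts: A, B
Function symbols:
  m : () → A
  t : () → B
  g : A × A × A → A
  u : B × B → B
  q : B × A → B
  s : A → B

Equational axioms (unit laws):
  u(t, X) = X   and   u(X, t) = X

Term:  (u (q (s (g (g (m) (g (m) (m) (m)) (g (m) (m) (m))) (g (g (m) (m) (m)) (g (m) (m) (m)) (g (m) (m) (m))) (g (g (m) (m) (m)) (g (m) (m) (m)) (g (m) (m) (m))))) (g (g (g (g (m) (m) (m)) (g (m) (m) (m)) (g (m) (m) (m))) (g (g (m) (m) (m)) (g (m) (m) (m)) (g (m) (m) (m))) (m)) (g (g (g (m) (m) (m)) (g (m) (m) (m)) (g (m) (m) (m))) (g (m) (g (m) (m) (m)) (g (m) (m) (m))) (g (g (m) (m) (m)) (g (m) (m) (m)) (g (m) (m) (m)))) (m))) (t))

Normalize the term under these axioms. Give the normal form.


1. (u (q (s (g (g (m) (g (m) (m) (m)) (g (m) (m) (m))) (g (g (m) (m) (m)) (g (m) (m) (m)) (g (m) (m) (m))) (g (g (m) (m) (m)) (g (m) (m) (m)) (g (m) (m) (m))))) (g (g (g (g (m) (m) (m)) (g (m) (m) (m)) (g (m) (m) (m))) (g (g (m) (m) (m)) (g (m) (m) (m)) (g (m) (m) (m))) (m)) (g (g (g (m) (m) (m)) (g (m) (m) (m)) (g (m) (m) (m))) (g (m) (g (m) (m) (m)) (g (m) (m) (m))) (g (g (m) (m) (m)) (g (m) (m) (m)) (g (m) (m) (m)))) (m))) (t))  →  (q (s (g (g (m) (g (m) (m) (m)) (g (m) (m) (m))) (g (g (m) (m) (m)) (g (m) (m) (m)) (g (m) (m) (m))) (g (g (m) (m) (m)) (g (m) (m) (m)) (g (m) (m) (m))))) (g (g (g (g (m) (m) (m)) (g (m) (m) (m)) (g (m) (m) (m))) (g (g (m) (m) (m)) (g (m) (m) (m)) (g (m) (m) (m))) (m)) (g (g (g (m) (m) (m)) (g (m) (m) (m)) (g (m) (m) (m))) (g (m) (g (m) (m) (m)) (g (m) (m) (m))) (g (g (m) (m) (m)) (g (m) (m) (m)) (g (m) (m) (m)))) (m)))

normal form = (q (s (g (g (m) (g (m) (m) (m)) (g (m) (m) (m))) (g (g (m) (m) (m)) (g (m) (m) (m)) (g (m) (m) (m))) (g (g (m) (m) (m)) (g (m) (m) (m)) (g (m) (m) (m))))) (g (g (g (g (m) (m) (m)) (g (m) (m) (m)) (g (m) (m) (m))) (g (g (m) (m) (m)) (g (m) (m) (m)) (g (m) (m) (m))) (m)) (g (g (g (m) (m) (m)) (g (m) (m) (m)) (g (m) (m) (m))) (g (m) (g (m) (m) (m)) (g (m) (m) (m))) (g (g (m) (m) (m)) (g (m) (m) (m)) (g (m) (m) (m)))) (m)))


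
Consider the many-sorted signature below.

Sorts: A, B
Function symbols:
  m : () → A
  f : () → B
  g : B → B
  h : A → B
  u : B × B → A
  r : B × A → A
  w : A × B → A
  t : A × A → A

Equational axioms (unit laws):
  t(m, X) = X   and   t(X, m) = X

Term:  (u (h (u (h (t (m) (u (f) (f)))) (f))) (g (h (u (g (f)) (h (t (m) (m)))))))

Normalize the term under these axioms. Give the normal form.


normal form = (u (h (u (h (u (f) (f))) (f))) (g (h (u (g (f)) (h (m))))))

1. (u (h (u (h (t (m) (u (f) (f)))) (f))) (g (h (u (g (f)) (h (t (m) (m)))))))  →  (u (h (u (h (u (f) (f))) (f))) (g (h (u (g (f)) (h (t (m) (m)))))))
2. (u (h (u (h (u (f) (f))) (f))) (g (h (u (g (f)) (h (t (m) (m)))))))  →  (u (h (u (h (u (f) (f))) (f))) (g (h (u (g (f)) (h (m))))))


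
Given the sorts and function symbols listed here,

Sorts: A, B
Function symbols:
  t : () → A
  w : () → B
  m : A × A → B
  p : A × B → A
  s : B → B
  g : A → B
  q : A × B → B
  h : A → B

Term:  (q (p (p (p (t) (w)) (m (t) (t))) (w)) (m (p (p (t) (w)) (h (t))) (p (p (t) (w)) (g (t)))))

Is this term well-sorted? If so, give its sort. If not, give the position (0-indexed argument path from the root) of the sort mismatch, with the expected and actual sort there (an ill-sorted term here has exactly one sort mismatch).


well-sorted; sort = B

        (t) : A
        (w) : B
      (p (t) (w)) : A
        (t) : A
        (t) : A
      (m (t) (t)) : B
    (p (p (t) (w)) (m (t) (t))) : A
    (w) : B
  (p (p (p (t) (w)) (m (t) (t))) (w)) : A
        (t) : A
        (w) : B
      (p (t) (w)) : A
        (t) : A
      (h (t)) : B
    (p (p (t) (w)) (h (t))) : A
        (t) : A
        (w) : B
      (p (t) (w)) : A
        (t) : A
      (g (t)) : B
    (p (p (t) (w)) (g (t))) : A
  (m (p (p (t) (w)) (h (t))) (p (p (t) (w)) (g (t)))) : B
(q (p (p (p (t) (w)) (m (t) (t))) (w)) (m (p (p (t) (w)) (h (t))) (p (p (t) (w)) (g (t))))) : B


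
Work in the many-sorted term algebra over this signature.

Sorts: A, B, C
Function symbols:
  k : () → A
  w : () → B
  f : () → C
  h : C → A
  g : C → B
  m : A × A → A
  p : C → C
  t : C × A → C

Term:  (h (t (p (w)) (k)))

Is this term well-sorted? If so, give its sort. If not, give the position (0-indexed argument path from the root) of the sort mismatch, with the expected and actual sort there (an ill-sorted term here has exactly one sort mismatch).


ill-sorted at position [0, 0, 0]: expected C, got B

      (w) : B
    (p (w)) : ✗ arg 0 at [0, 0, 0] has sort B, expected C
    (k) : A


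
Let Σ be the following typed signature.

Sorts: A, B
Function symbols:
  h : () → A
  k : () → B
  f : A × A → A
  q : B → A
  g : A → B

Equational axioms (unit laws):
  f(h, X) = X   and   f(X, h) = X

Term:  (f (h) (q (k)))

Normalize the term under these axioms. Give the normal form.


normal form = (q (k))

1. (f (h) (q (k)))  →  (q (k))


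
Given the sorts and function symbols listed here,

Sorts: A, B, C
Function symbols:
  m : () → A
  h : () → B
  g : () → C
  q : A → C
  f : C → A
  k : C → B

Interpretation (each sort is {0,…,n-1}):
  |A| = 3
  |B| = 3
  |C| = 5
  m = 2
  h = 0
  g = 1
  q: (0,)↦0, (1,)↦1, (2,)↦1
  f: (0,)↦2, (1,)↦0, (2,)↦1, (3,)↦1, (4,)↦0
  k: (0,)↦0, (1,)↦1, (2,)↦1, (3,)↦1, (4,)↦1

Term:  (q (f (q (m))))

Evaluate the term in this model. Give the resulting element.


value = 0

  m = 2
  (q (m)) = q(2,) = 1
  (f (q (m))) = f(1,) = 0
  (q (f (q (m)))) = q(0,) = 0


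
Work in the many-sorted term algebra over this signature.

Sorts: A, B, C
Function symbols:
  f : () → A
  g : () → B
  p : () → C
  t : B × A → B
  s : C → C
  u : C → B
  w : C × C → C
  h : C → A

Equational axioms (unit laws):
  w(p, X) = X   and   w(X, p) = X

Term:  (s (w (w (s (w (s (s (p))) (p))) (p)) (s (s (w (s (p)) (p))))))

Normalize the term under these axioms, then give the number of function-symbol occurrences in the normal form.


1. (s (w (w (s (w (s (s (p))) (p))) (p)) (s (s (w (s (p)) (p))))))  →  (s (w (s (w (s (s (p))) (p))) (s (s (w (s (p)) (p))))))
2. (s (w (s (w (s (s (p))) (p))) (s (s (w (s (p)) (p))))))  →  (s (w (s (s (s (p)))) (s (s (w (s (p)) (p))))))
3. (s (w (s (s (s (p)))) (s (s (w (s (p)) (p))))))  →  (s (w (s (s (s (p)))) (s (s (s (p))))))
normal form: (s (w (s (s (s (p)))) (s (s (s (p))))))

size = 10


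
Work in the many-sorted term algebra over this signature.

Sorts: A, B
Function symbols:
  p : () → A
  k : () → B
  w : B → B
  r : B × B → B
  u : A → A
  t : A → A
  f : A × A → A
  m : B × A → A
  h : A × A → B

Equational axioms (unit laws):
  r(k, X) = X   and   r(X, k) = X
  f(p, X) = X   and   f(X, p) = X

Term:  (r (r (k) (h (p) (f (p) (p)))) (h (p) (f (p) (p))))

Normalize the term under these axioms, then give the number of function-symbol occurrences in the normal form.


1. (r (r (k) (h (p) (f (p) (p)))) (h (p) (f (p) (p))))  →  (r (h (p) (f (p) (p))) (h (p) (f (p) (p))))
2. (r (h (p) (f (p) (p))) (h (p) (f (p) (p))))  →  (r (h (p) (p)) (h (p) (f (p) (p))))
3. (r (h (p) (p)) (h (p) (f (p) (p))))  →  (r (h (p) (p)) (h (p) (p)))
normal form: (r (h (p) (p)) (h (p) (p)))

size = 7


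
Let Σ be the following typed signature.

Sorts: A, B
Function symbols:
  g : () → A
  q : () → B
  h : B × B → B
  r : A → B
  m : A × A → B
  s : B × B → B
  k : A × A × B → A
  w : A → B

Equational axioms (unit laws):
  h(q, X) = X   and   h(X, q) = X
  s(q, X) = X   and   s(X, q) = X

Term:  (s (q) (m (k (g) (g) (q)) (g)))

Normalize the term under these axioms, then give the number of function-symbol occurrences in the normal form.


1. (s (q) (m (k (g) (g) (q)) (g)))  →  (m (k (g) (g) (q)) (g))
normal form: (m (k (g) (g) (q)) (g))

size = 6


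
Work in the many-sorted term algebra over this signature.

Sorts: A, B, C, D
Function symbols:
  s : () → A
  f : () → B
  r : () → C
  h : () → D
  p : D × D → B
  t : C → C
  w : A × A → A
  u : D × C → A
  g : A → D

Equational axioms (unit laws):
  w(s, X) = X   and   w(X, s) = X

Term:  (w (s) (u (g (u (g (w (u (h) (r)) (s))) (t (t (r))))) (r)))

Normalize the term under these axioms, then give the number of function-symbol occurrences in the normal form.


1. (w (s) (u (g (u (g (w (u (h) (r)) (s))) (t (t (r))))) (r)))  →  (u (g (u (g (w (u (h) (r)) (s))) (t (t (r))))) (r))
2. (u (g (u (g (w (u (h) (r)) (s))) (t (t (r))))) (r))  →  (u (g (u (g (u (h) (r))) (t (t (r))))) (r))
normal form: (u (g (u (g (u (h) (r))) (t (t (r))))) (r))

size = 11


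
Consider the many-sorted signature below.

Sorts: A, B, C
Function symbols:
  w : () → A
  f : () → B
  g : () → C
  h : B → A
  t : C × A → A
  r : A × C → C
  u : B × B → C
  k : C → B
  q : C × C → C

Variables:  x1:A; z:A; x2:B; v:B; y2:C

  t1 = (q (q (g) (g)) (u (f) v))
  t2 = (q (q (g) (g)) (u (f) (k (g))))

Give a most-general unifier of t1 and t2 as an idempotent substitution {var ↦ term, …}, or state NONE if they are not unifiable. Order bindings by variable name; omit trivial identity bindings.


{v ↦ (k (g))}


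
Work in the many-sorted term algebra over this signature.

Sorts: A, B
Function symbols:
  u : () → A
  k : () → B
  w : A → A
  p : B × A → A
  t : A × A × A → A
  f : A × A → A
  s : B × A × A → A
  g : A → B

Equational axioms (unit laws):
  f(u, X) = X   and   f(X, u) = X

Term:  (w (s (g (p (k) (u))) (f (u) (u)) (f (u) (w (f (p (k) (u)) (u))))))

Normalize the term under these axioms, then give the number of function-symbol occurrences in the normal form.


1. (w (s (g (p (k) (u))) (f (u) (u)) (f (u) (w (f (p (k) (u)) (u))))))  →  (w (s (g (p (k) (u))) (u) (f (u) (w (f (p (k) (u)) (u))))))
2. (w (s (g (p (k) (u))) (u) (f (u) (w (f (p (k) (u)) (u))))))  →  (w (s (g (p (k) (u))) (u) (w (f (p (k) (u)) (u)))))
3. (w (s (g (p (k) (u))) (u) (w (f (p (k) (u)) (u)))))  →  (w (s (g (p (k) (u))) (u) (w (p (k) (u)))))
normal form: (w (s (g (p (k) (u))) (u) (w (p (k) (u)))))

size = 11


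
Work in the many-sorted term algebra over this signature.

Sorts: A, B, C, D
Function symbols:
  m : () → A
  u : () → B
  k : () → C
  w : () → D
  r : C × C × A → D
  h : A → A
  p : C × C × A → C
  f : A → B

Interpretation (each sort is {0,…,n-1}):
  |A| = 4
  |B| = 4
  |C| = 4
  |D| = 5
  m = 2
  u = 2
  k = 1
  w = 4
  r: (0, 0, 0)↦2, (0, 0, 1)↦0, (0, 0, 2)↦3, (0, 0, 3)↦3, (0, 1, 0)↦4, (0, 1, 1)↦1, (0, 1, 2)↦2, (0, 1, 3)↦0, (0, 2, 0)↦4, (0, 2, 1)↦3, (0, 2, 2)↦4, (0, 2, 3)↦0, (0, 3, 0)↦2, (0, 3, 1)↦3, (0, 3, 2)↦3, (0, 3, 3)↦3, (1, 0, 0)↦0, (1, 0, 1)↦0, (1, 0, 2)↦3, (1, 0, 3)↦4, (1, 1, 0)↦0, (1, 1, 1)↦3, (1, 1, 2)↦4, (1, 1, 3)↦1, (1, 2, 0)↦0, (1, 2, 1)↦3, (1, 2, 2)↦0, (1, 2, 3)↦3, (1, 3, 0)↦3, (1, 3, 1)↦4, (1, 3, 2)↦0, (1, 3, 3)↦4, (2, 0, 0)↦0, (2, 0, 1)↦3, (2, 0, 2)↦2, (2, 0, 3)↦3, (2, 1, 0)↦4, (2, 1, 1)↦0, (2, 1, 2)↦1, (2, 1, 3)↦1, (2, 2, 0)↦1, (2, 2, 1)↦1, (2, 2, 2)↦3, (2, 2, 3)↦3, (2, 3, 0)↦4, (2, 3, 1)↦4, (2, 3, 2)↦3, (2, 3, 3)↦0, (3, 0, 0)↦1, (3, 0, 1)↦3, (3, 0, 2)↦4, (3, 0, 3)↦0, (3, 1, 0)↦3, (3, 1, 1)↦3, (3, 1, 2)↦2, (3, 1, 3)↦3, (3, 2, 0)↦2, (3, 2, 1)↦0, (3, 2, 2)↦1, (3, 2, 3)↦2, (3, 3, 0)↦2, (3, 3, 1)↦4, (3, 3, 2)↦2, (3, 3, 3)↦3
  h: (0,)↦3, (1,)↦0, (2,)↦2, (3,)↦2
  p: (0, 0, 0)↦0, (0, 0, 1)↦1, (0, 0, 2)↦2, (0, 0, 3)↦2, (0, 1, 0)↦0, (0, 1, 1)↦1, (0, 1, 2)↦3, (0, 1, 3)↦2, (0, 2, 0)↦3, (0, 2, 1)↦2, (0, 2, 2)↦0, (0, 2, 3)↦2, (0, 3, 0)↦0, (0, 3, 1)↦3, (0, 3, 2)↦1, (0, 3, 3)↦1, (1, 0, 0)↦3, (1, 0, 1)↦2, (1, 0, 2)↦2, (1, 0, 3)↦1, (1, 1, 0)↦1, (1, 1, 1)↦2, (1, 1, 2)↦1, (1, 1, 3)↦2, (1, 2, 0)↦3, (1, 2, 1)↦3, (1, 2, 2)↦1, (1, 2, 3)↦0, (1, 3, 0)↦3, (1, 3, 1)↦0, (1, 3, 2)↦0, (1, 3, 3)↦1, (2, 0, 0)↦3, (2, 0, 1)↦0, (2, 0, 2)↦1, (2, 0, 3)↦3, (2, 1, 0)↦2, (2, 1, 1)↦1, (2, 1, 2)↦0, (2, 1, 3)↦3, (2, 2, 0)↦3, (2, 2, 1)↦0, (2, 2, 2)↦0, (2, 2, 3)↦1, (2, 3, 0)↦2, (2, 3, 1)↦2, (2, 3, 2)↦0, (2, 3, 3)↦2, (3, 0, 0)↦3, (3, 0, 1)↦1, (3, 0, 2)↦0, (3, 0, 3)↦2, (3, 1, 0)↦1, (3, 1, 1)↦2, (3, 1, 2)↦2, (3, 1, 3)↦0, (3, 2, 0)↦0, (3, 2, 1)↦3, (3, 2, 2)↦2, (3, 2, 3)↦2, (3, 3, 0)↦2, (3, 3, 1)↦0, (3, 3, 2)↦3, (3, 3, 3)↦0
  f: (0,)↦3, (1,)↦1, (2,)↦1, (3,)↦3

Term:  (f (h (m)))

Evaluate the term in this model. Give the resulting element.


value = 1

  m = 2
  (h (m)) = h(2,) = 2
  (f (h (m))) = f(2,) = 1


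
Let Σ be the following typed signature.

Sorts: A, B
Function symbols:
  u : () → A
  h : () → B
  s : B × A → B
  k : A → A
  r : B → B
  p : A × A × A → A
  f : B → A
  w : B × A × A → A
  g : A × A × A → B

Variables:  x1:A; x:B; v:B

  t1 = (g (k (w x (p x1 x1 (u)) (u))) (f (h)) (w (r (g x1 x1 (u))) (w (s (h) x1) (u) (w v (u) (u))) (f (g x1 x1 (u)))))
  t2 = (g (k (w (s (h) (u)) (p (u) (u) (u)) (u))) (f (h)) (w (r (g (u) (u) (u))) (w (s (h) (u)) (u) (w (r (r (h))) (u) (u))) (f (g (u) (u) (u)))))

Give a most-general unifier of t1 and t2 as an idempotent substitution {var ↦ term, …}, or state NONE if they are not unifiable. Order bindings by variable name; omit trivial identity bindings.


{v ↦ (r (r (h))), x ↦ (s (h) (u)), x1 ↦ (u)}


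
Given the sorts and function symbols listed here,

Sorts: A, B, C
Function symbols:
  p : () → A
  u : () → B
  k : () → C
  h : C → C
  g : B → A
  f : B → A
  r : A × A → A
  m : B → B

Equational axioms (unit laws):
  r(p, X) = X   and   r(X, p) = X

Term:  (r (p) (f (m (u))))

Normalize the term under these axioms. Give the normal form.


1. (r (p) (f (m (u))))  →  (f (m (u)))

normal form = (f (m (u)))


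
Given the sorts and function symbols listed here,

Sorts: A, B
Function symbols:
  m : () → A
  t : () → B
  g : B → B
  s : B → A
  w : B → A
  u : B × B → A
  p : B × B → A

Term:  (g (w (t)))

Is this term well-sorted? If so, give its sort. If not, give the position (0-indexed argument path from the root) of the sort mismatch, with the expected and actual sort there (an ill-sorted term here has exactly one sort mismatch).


    (t) : B
  (w (t)) : A
(g (w (t))) : ✗ arg 0 at [0] has sort A, expected B

ill-sorted at position [0]: expected B, got A


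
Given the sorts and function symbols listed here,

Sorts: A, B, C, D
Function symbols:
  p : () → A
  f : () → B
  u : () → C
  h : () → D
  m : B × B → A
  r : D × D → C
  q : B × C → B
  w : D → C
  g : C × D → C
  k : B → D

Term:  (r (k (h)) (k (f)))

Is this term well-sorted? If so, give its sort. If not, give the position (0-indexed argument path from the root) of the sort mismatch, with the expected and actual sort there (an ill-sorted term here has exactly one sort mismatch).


ill-sorted at position [0, 0]: expected B, got D

    (h) : D
  (k (h)) : ✗ arg 0 at [0, 0] has sort D, expected B
    (f) : B
  (k (f)) : D


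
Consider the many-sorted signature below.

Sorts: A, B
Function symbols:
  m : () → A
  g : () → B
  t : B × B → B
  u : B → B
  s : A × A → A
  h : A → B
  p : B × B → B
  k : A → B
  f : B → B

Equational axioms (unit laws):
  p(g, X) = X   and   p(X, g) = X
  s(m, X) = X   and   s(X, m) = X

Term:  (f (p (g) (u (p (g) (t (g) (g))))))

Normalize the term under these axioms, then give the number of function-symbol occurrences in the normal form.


size = 5

1. (f (p (g) (u (p (g) (t (g) (g))))))  →  (f (u (p (g) (t (g) (g)))))
2. (f (u (p (g) (t (g) (g)))))  →  (f (u (t (g) (g))))
normal form: (f (u (t (g) (g))))


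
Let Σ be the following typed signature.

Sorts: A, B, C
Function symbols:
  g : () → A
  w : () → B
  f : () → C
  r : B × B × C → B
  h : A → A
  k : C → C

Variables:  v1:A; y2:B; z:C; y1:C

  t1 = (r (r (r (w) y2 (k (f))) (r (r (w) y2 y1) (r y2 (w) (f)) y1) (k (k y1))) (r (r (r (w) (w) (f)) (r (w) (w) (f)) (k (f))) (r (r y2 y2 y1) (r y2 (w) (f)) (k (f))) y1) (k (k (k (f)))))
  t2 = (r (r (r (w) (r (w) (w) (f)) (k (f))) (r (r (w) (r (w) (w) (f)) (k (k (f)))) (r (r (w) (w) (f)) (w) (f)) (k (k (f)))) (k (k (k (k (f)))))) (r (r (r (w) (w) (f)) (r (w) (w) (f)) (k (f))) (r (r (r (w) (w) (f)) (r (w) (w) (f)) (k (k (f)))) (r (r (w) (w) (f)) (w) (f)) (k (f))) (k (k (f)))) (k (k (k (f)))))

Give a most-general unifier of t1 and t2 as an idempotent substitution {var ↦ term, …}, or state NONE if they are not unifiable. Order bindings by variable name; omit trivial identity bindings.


{y1 ↦ (k (k (f))), y2 ↦ (r (w) (w) (f))}


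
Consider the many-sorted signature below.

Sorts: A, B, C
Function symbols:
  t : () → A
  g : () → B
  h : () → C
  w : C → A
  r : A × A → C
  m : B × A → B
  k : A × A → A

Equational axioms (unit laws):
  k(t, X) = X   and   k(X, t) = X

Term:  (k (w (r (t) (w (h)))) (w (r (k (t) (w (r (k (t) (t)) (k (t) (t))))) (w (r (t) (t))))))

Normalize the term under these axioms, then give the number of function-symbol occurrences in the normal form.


1. (k (w (r (t) (w (h)))) (w (r (k (t) (w (r (k (t) (t)) (k (t) (t))))) (w (r (t) (t))))))  →  (k (w (r (t) (w (h)))) (w (r (w (r (k (t) (t)) (k (t) (t)))) (w (r (t) (t))))))
2. (k (w (r (t) (w (h)))) (w (r (w (r (k (t) (t)) (k (t) (t)))) (w (r (t) (t))))))  →  (k (w (r (t) (w (h)))) (w (r (w (r (t) (k (t) (t)))) (w (r (t) (t))))))
3. (k (w (r (t) (w (h)))) (w (r (w (r (t) (k (t) (t)))) (w (r (t) (t))))))  →  (k (w (r (t) (w (h)))) (w (r (w (r (t) (t))) (w (r (t) (t))))))
normal form: (k (w (r (t) (w (h)))) (w (r (w (r (t) (t))) (w (r (t) (t))))))

size = 16


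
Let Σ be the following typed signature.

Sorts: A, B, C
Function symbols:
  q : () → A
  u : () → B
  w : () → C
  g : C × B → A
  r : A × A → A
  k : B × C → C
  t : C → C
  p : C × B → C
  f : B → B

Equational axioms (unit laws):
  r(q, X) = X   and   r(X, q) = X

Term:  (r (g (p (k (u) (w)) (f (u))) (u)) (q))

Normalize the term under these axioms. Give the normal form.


normal form = (g (p (k (u) (w)) (f (u))) (u))

1. (r (g (p (k (u) (w)) (f (u))) (u)) (q))  →  (g (p (k (u) (w)) (f (u))) (u))


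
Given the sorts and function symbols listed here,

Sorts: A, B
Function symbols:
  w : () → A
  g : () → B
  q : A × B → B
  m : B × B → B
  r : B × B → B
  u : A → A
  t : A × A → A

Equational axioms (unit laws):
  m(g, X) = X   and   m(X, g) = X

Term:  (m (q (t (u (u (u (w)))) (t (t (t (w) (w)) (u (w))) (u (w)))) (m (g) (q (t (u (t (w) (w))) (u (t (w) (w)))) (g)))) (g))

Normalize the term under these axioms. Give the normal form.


1. (m (q (t (u (u (u (w)))) (t (t (t (w) (w)) (u (w))) (u (w)))) (m (g) (q (t (u (t (w) (w))) (u (t (w) (w)))) (g)))) (g))  →  (q (t (u (u (u (w)))) (t (t (t (w) (w)) (u (w))) (u (w)))) (m (g) (q (t (u (t (w) (w))) (u (t (w) (w)))) (g))))
2. (q (t (u (u (u (w)))) (t (t (t (w) (w)) (u (w))) (u (w)))) (m (g) (q (t (u (t (w) (w))) (u (t (w) (w)))) (g))))  →  (q (t (u (u (u (w)))) (t (t (t (w) (w)) (u (w))) (u (w)))) (q (t (u (t (w) (w))) (u (t (w) (w)))) (g)))

normal form = (q (t (u (u (u (w)))) (t (t (t (w) (w)) (u (w))) (u (w)))) (q (t (u (t (w) (w))) (u (t (w) (w)))) (g)))


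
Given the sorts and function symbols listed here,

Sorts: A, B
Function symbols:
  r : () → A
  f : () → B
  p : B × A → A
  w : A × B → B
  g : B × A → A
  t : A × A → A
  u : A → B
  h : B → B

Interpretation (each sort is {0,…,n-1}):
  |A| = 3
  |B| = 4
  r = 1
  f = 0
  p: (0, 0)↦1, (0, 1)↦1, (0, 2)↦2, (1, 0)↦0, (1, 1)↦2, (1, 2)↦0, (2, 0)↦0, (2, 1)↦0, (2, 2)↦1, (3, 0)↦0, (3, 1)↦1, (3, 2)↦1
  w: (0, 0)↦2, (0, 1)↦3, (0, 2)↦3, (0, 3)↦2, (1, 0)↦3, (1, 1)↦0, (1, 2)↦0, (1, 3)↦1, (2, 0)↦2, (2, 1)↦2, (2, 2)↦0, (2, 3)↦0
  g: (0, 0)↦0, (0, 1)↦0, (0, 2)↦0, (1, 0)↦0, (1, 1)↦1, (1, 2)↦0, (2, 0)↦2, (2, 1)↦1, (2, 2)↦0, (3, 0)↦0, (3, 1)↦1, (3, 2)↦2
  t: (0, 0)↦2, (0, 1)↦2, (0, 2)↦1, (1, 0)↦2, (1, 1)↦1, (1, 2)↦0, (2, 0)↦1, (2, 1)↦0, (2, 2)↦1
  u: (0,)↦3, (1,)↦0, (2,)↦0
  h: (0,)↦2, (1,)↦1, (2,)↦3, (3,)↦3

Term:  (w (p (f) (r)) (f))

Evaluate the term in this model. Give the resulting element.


value = 3

  f = 0
  r = 1
  (p (f) (r)) = p(0, 1) = 1
  f = 0
  (w (p (f) (r)) (f)) = w(1, 0) = 3


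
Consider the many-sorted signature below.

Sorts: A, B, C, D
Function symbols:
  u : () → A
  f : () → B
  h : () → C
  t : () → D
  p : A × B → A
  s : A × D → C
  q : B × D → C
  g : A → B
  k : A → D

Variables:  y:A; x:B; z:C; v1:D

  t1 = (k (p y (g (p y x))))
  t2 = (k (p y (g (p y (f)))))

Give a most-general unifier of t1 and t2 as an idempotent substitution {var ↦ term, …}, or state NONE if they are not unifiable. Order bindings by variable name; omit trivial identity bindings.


{x ↦ (f)}


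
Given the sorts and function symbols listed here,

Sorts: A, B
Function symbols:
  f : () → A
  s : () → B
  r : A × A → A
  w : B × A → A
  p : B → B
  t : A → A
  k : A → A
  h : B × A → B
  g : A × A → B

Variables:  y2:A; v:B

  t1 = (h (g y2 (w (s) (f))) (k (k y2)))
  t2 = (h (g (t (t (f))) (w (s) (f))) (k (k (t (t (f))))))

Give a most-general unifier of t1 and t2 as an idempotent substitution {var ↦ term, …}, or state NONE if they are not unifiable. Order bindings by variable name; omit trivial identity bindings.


{y2 ↦ (t (t (f)))}


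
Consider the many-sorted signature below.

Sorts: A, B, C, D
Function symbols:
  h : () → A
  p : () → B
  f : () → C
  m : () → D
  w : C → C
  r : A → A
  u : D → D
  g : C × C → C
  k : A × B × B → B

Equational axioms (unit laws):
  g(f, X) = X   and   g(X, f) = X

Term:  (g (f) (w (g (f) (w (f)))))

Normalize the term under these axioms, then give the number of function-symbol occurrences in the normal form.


1. (g (f) (w (g (f) (w (f)))))  →  (w (g (f) (w (f))))
2. (w (g (f) (w (f))))  →  (w (w (f)))
normal form: (w (w (f)))

size = 3


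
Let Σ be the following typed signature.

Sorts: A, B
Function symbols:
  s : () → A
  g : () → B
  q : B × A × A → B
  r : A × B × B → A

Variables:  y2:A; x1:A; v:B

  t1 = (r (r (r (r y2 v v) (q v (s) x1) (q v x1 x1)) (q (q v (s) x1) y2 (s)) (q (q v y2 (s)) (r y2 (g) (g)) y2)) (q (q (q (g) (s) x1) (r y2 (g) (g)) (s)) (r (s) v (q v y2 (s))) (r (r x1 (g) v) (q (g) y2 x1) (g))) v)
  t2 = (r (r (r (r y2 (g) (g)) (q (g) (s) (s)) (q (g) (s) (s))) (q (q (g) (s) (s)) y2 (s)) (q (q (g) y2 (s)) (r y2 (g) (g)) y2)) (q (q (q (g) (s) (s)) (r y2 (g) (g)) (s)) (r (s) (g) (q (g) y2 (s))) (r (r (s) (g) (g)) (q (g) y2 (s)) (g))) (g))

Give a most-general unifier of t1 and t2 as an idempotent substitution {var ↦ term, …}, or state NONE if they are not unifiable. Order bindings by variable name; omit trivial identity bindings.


{v ↦ (g), x1 ↦ (s)}


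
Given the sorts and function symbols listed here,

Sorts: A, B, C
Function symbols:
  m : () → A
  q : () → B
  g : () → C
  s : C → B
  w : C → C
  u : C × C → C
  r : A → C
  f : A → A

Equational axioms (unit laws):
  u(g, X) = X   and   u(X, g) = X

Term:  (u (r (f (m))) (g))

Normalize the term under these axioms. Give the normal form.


1. (u (r (f (m))) (g))  →  (r (f (m)))

normal form = (r (f (m)))


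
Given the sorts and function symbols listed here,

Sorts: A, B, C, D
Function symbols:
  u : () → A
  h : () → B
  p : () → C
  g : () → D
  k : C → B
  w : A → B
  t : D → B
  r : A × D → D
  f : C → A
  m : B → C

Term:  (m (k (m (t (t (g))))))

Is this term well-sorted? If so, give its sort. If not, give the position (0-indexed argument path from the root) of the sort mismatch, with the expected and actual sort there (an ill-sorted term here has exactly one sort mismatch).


ill-sorted at position [0, 0, 0, 0]: expected D, got B

          (g) : D
        (t (g)) : B
      (t (t (g))) : ✗ arg 0 at [0, 0, 0, 0] has sort B, expected D


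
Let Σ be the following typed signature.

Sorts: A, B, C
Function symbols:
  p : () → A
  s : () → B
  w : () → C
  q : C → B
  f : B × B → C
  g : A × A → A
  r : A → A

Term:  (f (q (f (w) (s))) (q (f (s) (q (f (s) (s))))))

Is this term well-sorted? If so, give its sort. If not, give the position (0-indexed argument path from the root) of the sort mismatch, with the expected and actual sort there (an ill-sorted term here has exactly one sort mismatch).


ill-sorted at position [0, 0, 0]: expected B, got C

      (w) : C
      (s) : B
    (f (w) (s)) : ✗ arg 0 at [0, 0, 0] has sort C, expected B
      (s) : B
          (s) : B
          (s) : B
        (f (s) (s)) : C
      (q (f (s) (s))) : B
    (f (s) (q (f (s) (s)))) : C
  (q (f (s) (q (f (s) (s))))) : B


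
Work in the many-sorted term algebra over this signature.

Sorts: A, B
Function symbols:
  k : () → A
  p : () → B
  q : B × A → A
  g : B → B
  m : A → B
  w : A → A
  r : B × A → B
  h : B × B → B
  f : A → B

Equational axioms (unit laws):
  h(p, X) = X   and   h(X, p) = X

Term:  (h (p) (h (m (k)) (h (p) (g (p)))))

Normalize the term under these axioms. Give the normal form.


1. (h (p) (h (m (k)) (h (p) (g (p)))))  →  (h (m (k)) (h (p) (g (p))))
2. (h (m (k)) (h (p) (g (p))))  →  (h (m (k)) (g (p)))

normal form = (h (m (k)) (g (p)))


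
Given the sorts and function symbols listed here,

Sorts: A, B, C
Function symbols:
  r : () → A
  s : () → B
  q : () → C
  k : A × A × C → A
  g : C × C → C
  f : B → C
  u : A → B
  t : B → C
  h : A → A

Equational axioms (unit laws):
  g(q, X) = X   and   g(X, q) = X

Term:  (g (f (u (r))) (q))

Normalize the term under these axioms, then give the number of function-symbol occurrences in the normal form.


1. (g (f (u (r))) (q))  →  (f (u (r)))
normal form: (f (u (r)))

size = 3


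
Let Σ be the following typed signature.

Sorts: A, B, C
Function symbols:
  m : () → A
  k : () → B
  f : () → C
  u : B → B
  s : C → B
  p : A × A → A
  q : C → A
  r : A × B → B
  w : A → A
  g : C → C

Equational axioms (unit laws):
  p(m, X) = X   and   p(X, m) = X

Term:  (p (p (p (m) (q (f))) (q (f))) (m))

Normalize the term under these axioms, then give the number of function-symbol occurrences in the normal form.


1. (p (p (p (m) (q (f))) (q (f))) (m))  →  (p (p (m) (q (f))) (q (f)))
2. (p (p (m) (q (f))) (q (f)))  →  (p (q (f)) (q (f)))
normal form: (p (q (f)) (q (f)))

size = 5


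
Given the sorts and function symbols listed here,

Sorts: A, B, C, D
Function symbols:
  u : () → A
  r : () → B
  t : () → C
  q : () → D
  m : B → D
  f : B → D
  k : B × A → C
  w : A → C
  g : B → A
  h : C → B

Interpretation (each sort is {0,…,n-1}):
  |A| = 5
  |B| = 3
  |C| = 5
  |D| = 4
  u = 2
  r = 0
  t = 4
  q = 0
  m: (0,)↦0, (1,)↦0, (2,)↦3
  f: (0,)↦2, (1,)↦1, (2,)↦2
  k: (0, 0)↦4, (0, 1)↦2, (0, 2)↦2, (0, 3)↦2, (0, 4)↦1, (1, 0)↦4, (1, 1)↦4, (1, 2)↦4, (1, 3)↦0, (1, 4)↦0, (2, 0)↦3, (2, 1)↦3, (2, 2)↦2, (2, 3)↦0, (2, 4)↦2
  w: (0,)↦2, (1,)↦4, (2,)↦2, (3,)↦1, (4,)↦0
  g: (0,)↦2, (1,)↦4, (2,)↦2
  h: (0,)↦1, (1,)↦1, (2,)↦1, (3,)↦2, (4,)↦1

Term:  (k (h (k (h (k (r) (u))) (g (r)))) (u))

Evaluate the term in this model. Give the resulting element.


value = 4

  r = 0
  u = 2
  (k (r) (u)) = k(0, 2) = 2
  (h (k (r) (u))) = h(2,) = 1
  r = 0
  (g (r)) = g(0,) = 2
  (k (h (k (r) (u))) (g (r))) = k(1, 2) = 4
  (h (k (h (k (r) (u))) (g (r)))) = h(4,) = 1
  u = 2
  (k (h (k (h (k (r) (u))) (g (r)))) (u)) = k(1, 2) = 4


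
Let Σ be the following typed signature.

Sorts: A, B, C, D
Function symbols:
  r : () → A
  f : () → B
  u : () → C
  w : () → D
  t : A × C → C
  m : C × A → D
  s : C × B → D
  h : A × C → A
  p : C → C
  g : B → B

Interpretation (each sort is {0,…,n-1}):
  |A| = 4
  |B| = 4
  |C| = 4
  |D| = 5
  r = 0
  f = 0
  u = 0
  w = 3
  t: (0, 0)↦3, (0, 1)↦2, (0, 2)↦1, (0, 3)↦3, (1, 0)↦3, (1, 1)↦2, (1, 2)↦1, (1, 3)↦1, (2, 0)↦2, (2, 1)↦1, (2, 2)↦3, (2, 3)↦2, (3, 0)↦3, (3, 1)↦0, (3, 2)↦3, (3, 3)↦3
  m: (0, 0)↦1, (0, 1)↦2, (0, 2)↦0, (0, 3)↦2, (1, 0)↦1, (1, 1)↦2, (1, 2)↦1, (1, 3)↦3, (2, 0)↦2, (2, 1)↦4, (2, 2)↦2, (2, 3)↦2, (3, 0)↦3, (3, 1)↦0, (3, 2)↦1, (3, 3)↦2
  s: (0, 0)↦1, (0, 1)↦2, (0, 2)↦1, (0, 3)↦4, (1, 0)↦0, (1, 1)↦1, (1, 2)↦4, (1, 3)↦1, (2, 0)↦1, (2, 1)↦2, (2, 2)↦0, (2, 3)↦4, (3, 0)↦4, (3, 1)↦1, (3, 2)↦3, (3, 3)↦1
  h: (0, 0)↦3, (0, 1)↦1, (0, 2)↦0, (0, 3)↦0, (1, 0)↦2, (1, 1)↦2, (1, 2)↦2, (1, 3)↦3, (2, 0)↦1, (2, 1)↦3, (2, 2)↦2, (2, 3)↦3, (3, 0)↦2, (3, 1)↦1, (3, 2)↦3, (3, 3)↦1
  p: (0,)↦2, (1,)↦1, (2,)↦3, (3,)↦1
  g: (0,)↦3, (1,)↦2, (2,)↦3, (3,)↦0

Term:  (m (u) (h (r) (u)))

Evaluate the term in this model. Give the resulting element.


  u = 0
  r = 0
  u = 0
  (h (r) (u)) = h(0, 0) = 3
  (m (u) (h (r) (u))) = m(0, 3) = 2

value = 2


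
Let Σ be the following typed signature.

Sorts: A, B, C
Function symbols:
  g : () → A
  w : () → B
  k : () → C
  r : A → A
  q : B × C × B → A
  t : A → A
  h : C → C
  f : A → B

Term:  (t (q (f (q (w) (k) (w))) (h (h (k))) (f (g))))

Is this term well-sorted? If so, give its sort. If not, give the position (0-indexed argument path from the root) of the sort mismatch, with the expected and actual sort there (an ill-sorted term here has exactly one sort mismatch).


well-sorted; sort = A

        (w) : B
        (k) : C
        (w) : B
      (q (w) (k) (w)) : A
    (f (q (w) (k) (w))) : B
        (k) : C
      (h (k)) : C
    (h (h (k))) : C
      (g) : A
    (f (g)) : B
  (q (f (q (w) (k) (w))) (h (h (k))) (f (g))) : A
(t (q (f (q (w) (k) (w))) (h (h (k))) (f (g)))) : A


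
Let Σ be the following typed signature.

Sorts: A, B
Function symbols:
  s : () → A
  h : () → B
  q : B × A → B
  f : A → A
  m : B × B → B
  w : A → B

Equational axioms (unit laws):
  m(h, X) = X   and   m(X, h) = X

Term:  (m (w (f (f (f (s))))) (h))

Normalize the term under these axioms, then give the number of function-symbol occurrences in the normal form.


1. (m (w (f (f (f (s))))) (h))  →  (w (f (f (f (s)))))
normal form: (w (f (f (f (s)))))

size = 5
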